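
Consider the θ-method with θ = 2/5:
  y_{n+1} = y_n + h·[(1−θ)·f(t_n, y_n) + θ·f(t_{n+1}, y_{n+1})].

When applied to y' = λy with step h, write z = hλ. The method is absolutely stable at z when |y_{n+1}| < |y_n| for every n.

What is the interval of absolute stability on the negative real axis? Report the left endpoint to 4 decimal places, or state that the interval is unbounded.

Test eqn y'=λy, z=hλ:
  y_{n+1} = y_n + z·[3/5·y_n + 2/5·y_{n+1}] ⇒ (1 − 2/5z)y_{n+1} = (1 + 3/5z)y_n
  R(z) = (1 + 3/5z)/(1 − 2/5z).

Find x<0 with |R(x)|<1.
x=-1.62: |R|=0.0170
R=−1: 1+3/5x = −1+2/5x ⇒ -1/5x=2 ⇒ x=2/(-1/5)=-10.0000
Confirm numerically:
  x=-8.441: |R|=0.92875 <1
  x=-7.560: |R|=0.87873 <1
  x=-6.833: |R|=0.83033 <1
  x=-6.792: |R|=0.82738 <1
  x=-10.501: |R|=1.01927 >1
  x=-10.148: |R|=1.00585 >1
Stable set (-10.0000, 0).

(-10.0000, 0).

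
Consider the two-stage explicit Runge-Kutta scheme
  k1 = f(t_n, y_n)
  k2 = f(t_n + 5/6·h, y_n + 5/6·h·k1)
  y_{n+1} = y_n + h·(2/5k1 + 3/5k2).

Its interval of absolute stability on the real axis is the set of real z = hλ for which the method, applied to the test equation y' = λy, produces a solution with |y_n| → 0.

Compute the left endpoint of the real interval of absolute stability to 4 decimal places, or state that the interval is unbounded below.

Set f=λy, z=hλ:
  k1=λy_n ⇒ h·k1=z·y_n;  k2=λ(1+5/6z)y_n ⇒ h·k2=z(1+5/6z)y_n
  y_{n+1}/y_n = 1 + 2/5z + 3/5z(1+5/6z) = 1 + z + 1/2z²
  ⇒ R(z) = 1 + z + 1/2z².

Need |R(x)|<1, x<0.
x=-0.59: |R|=0.5840
R=1: x+1/2x²=0 ⇒ x=−2=-2.0000; min R=1−1/(4·1/2)=0.5000>−1
Confirm numerically:
  x=-1.732: |R|=0.76791 <1
  x=-1.331: |R|=0.55478 <1
  x=-1.115: |R|=0.50661 <1
  x=-2.597: |R|=1.77520 >1
  x=-2.234: |R|=1.26138 >1
  x=-2.227: |R|=1.25276 >1
So |R|<1 on (-2.0000, 0).

z* = -2.0000.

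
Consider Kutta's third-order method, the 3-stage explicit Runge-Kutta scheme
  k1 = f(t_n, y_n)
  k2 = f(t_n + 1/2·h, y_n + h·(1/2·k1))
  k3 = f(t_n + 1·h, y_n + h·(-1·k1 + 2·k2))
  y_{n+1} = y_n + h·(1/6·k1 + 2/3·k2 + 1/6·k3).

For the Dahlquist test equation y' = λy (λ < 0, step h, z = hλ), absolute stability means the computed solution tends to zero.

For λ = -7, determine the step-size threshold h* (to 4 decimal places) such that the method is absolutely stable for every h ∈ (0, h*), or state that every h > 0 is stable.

Set f=λy, z=hλ:
  order 3, 3-stage ⇒ R(z)=1+z+z^2/2+z^3/6
  (e.g. R(-1.04)=0.31332, |R|=0.31332)

Find x<0 with |R(x)|<1.
x=-1.04: |R|=0.3133
|R(-1.72)|=0.0889 |R(-1.64)|=0.0304 |R(-0.79)|=0.4399
Bisect:
  x_lo=-3.1275 |R|=2.3355  x_hi=-0.2027 |R|=0.8164
  mid=-1.66513 |R|=0.04828 →hi
  mid=-2.39634 |R|=0.81859 →hi
  mid=-2.76194 |R|=1.45928 →lo
  mid=-2.57914 |R|=1.11255 →lo
  mid=-2.48774 |R|=0.95935 →hi
  mid=-2.53344 |R|=1.03435 →lo
  mid=-2.51059 |R|=0.99646 →hi
  ...
  [-2.51291,-2.51273] ⇒ x*=-2.5127
So |R|<1 on (-2.5127, 0).

(-2.5127,0); λ=-7 ⇒ h* = 0.3590.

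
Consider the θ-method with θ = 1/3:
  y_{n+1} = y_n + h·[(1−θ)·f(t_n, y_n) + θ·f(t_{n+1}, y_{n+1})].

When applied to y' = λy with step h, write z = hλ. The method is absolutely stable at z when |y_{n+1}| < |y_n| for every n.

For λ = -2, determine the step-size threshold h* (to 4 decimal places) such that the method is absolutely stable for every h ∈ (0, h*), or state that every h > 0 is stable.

(-6.0000,0); λ=-2 ⇒ h* = (6)/2 = 3.0000.

With y'=λy (z=hλ):
  y_{n+1} = y_n + z·[2/3·y_n + 1/3·y_{n+1}] ⇒ (1 − 1/3z)y_{n+1} = (1 + 2/3z)y_n
  so R(z) = (1 + 2/3z)/(1 − 1/3z).

Find x<0 with |R(x)|<1.
x=-0.51: |R|=0.5641
R=−1: 1+2/3x = −1+1/3x ⇒ -1/3x=2 ⇒ x=2/(-1/3)=-6.0000
Confirm numerically:
  x=-5.955: |R|=0.99497 <1
  x=-4.432: |R|=0.78902 <1
  x=-3.549: |R|=0.62574 <1
  x=-6.479: |R|=1.05053 >1
  x=-6.348: |R|=1.03723 >1
  x=-6.069: |R|=1.00761 >1
So |R|<1 on (-6.0000, 0).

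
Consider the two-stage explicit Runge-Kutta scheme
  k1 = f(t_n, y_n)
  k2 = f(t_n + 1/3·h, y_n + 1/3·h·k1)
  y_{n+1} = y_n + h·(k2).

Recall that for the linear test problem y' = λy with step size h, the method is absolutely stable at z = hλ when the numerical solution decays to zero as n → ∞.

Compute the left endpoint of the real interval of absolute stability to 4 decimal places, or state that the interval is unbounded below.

With y'=λy (z=hλ):
  k1=λy_n ⇒ h·k1=z·y_n;  k2=λ(1+1/3z)y_n ⇒ h·k2=z(1+1/3z)y_n
  y_{n+1}/y_n = 1 + z(1+1/3z) = 1 + z + 1/3z²
  so R(z) = 1 + z + 1/3z².

Find x<0 with |R(x)|<1.
x=-1.62: |R|=0.2548
R=1: x+1/3x²=0 ⇒ x=−3=-3.0000; min R=1−1/(4·1/3)=0.2500>−1
Confirm numerically:
  x=-2.650: |R|=0.69083 <1
  x=-1.507: |R|=0.25002 <1
  x=-1.304: |R|=0.26281 <1
  x=-3.554: |R|=1.65631 >1
  x=-3.088: |R|=1.09058 >1
Interval (-3.0000, 0).

z* = -3.0000.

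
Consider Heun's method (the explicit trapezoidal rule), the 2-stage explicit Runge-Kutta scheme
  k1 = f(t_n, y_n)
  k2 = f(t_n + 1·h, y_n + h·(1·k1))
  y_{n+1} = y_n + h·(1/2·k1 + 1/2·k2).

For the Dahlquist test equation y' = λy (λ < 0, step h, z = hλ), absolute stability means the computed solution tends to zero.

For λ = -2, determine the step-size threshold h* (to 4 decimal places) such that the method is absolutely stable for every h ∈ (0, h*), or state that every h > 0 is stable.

(-2.0000,0); λ=-2 ⇒ h* = 1.0000.

On y'=λy, z=hλ:
  order 2, 2-stage ⇒ R(z)=1+z+z^2/2
  (e.g. R(-0.32)=0.73120, |R|=0.73120)

Solve |R(x)|<1 on ℝ⁻.
x=-0.32: |R|=0.7312
|R(-1.97)|=0.9704 |R(-1.38)|=0.5722 |R(-0.65)|=0.5613
Bisect:
  x_lo=-2.4393 |R|=1.5358  x_hi=-0.0815 |R|=0.9218
  mid=-1.26039 |R|=0.53390 →hi
  mid=-1.84984 |R|=0.86112 →hi
  mid=-2.14457 |R|=1.15502 →lo
  mid=-1.99721 |R|=0.99721 →hi
  mid=-2.07089 |R|=1.07340 →lo
  mid=-2.03405 |R|=1.03463 →lo
  mid=-2.01563 |R|=1.01575 →lo
  ...
  [-2.00009,-1.99994] ⇒ x*=-2.0000
Stable set (-2.0000, 0).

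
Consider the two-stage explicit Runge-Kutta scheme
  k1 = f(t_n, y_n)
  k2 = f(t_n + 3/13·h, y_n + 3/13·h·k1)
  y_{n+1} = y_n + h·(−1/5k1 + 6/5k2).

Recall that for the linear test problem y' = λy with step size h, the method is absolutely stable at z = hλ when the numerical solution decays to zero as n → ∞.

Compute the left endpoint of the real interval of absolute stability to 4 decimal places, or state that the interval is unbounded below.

left endpoint -3.6111.

On y'=λy, z=hλ:
  k1=λy_n ⇒ h·k1=z·y_n;  k2=λ(1+3/13z)y_n ⇒ h·k2=z(1+3/13z)y_n
  y_{n+1}/y_n = 1 − 1/5z + 6/5z(1+3/13z) = 1 + z + 18/65z²
  so R(z) = 1 + z + 18/65z².

Boundary: |R(x)|=1, x<0.
x=-1.63: |R|=0.1058
R=1: x+18/65x²=0 ⇒ x=−65/18=-3.6111; min R=1−1/(4·18/65)=0.0972>−1
Confirm numerically:
  x=-3.318: |R|=0.73068 <1
  x=-2.577: |R|=0.26203 <1
  x=-2.462: |R|=0.21655 <1
  x=-1.943: |R|=0.10245 <1
  x=-3.880: |R|=1.28891 >1
  x=-3.834: |R|=1.23665 >1
Interval (-3.6111, 0).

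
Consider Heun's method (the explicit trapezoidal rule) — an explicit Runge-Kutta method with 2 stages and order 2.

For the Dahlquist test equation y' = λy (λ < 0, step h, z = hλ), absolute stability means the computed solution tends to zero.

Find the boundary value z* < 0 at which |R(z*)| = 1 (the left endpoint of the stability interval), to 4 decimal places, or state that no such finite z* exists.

left endpoint -2.0000.

Set f=λy, z=hλ:
  order 2, 2-stage ⇒ R(z)=1+z+z^2/2
  (e.g. R(-1.69)=0.73805, |R|=0.73805)

Need |R(x)|<1, x<0.
x=-1.69: |R|=0.7380
|R(-2.26)|=1.2938 |R(-1.07)|=0.5025 |R(-0.61)|=0.5760
Bisect:
  x_lo=-2.7430 |R|=2.0191  x_hi=-0.1620 |R|=0.8511
  mid=-1.45253 |R|=0.60239 →hi
  mid=-2.09778 |R|=1.10256 →lo
  mid=-1.77515 |R|=0.80043 →hi
  mid=-1.93647 |R|=0.93849 →hi
  mid=-2.01712 |R|=1.01727 →lo
  mid=-1.97680 |R|=0.97706 →hi
  mid=-1.99696 |R|=0.99696 →hi
  mid=-2.00704 |R|=1.00707 →lo
  mid=-2.00200 |R|=1.00200 →lo
  ...
  [-2.00011,-1.99995] ⇒ x*=-2.0000
Interval (-2.0000, 0).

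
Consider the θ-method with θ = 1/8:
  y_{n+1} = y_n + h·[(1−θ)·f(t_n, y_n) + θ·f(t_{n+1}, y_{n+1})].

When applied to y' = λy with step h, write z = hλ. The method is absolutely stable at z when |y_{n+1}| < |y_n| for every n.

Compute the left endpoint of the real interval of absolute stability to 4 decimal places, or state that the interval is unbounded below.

left endpoint -2.6667.

Set f=λy, z=hλ:
  y_{n+1} = y_n + z·[7/8·y_n + 1/8·y_{n+1}] ⇒ (1 − 1/8z)y_{n+1} = (1 + 7/8z)y_n
  R(z) = (1 + 7/8z)/(1 − 1/8z).

Solve |R(x)|<1 on ℝ⁻.
x=-1.33: |R|=0.1404
R=−1: 1+7/8x = −1+1/8x ⇒ -3/4x=2 ⇒ x=2/(-3/4)=-2.6667
Confirm numerically:
  x=-2.580: |R|=0.95085 <1
  x=-2.066: |R|=0.64196 <1
  x=-1.939: |R|=0.56072 <1
  x=-3.260: |R|=1.31616 >1
  x=-3.065: |R|=1.21600 >1
  x=-2.730: |R|=1.03541 >1
Stable set (-2.6667, 0).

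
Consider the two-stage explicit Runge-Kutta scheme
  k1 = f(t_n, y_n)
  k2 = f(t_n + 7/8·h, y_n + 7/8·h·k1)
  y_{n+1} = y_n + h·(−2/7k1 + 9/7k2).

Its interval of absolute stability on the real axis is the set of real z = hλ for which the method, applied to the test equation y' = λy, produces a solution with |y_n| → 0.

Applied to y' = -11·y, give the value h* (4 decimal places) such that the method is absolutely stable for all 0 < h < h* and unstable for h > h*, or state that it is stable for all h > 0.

Test eqn y'=λy, z=hλ:
  k1=λy_n ⇒ h·k1=z·y_n;  k2=λ(1+7/8z)y_n ⇒ h·k2=z(1+7/8z)y_n
  y_{n+1}/y_n = 1 − 2/7z + 9/7z(1+7/8z) = 1 + z + 9/8z²
  so R(z) = 1 + z + 9/8z².

Boundary: |R(x)|=1, x<0.
x=-1.16: |R|=1.3538
R=1: x+9/8x²=0 ⇒ x=−8/9=-0.8889; min R=1−1/(4·9/8)=0.7778>−1
Confirm numerically:
  x=-0.563: |R|=0.79359 <1
  x=-0.523: |R|=0.78472 <1
  x=-0.454: |R|=0.77788 <1
  x=-1.292: |R|=1.58592 >1
  x=-1.190: |R|=1.40311 >1
Stable set (-0.8889, 0).

(-0.8889,0); λ=-11 ⇒ h* = (8/9)/11 = 0.0808.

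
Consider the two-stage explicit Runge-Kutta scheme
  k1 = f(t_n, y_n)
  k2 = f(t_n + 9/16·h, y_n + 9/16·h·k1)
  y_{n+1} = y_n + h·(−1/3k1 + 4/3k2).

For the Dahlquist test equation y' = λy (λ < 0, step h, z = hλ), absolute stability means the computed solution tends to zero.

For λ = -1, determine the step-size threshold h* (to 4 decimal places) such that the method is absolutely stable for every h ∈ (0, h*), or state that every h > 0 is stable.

(-1.3333,0); λ=-1 ⇒ h* = (4/3)/1 = 1.3333.

Test eqn y'=λy, z=hλ:
  k1=λy_n ⇒ h·k1=z·y_n;  k2=λ(1+9/16z)y_n ⇒ h·k2=z(1+9/16z)y_n
  y_{n+1}/y_n = 1 − 1/3z + 4/3z(1+9/16z) = 1 + z + 3/4z²
  ⇒ R(z) = 1 + z + 3/4z².

Boundary: |R(x)|=1, x<0.
x=-1.76: |R|=1.5632
R=1: x+3/4x²=0 ⇒ x=−4/3=-1.3333; min R=1−1/(4·3/4)=0.6667>−1
Confirm numerically:
  x=-1.244: |R|=0.91665 <1
  x=-1.057: |R|=0.78094 <1
  x=-0.772: |R|=0.67499 <1
  x=-1.591: |R|=1.30746 >1
  x=-1.412: |R|=1.08331 >1
So |R|<1 on (-1.3333, 0).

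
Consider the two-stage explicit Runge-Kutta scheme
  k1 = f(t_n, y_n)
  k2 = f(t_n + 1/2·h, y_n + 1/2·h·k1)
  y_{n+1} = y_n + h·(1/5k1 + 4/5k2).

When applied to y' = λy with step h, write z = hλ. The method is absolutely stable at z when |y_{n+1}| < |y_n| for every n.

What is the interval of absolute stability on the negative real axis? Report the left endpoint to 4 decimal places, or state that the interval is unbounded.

(-2.5000, 0).

On y'=λy, z=hλ:
  k1=λy_n ⇒ h·k1=z·y_n;  k2=λ(1+1/2z)y_n ⇒ h·k2=z(1+1/2z)y_n
  y_{n+1}/y_n = 1 + 1/5z + 4/5z(1+1/2z) = 1 + z + 2/5z²
  so R(z) = 1 + z + 2/5z².

Solve |R(x)|<1 on ℝ⁻.
x=-0.31: |R|=0.7284
R=1: x+2/5x²=0 ⇒ x=−5/2=-2.5000; min R=1−1/(4·2/5)=0.3750>−1
Confirm numerically:
  x=-2.346: |R|=0.85549 <1
  x=-1.426: |R|=0.38739 <1
  x=-1.242: |R|=0.37503 <1
  x=-2.845: |R|=1.39261 >1
  x=-2.826: |R|=1.36851 >1
  x=-2.524: |R|=1.02423 >1
Interval (-2.5000, 0).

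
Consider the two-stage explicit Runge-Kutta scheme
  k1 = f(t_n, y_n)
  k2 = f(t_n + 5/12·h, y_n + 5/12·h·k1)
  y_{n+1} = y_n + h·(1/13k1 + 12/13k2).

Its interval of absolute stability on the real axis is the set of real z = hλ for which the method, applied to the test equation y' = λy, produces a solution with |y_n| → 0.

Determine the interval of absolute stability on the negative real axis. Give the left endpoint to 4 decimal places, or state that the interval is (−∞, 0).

(-2.6000, 0).

Test eqn y'=λy, z=hλ:
  k1=λy_n ⇒ h·k1=z·y_n;  k2=λ(1+5/12z)y_n ⇒ h·k2=z(1+5/12z)y_n
  y_{n+1}/y_n = 1 + 1/13z + 12/13z(1+5/12z) = 1 + z + 5/13z²
  ⇒ R(z) = 1 + z + 5/13z².

Solve |R(x)|<1 on ℝ⁻.
x=-1.3: |R|=0.3500
R=1: x+5/13x²=0 ⇒ x=−13/5=-2.6000; min R=1−1/(4·5/13)=0.3500>−1
Confirm numerically:
  x=-2.550: |R|=0.95096 <1
  x=-2.003: |R|=0.54008 <1
  x=-1.980: |R|=0.52785 <1
  x=-1.490: |R|=0.36388 <1
  x=-3.111: |R|=1.61143 >1
  x=-2.920: |R|=1.35938 >1
  x=-2.639: |R|=1.03958 >1
Interval (-2.6000, 0).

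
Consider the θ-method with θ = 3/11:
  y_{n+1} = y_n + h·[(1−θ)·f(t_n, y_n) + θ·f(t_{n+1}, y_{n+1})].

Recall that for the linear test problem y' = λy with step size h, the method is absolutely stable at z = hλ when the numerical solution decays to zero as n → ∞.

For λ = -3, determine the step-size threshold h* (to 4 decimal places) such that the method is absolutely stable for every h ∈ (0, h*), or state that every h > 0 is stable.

(-4.4000,0); λ=-3 ⇒ h* = (22/5)/3 = 1.4667.

With y'=λy (z=hλ):
  y_{n+1} = y_n + z·[8/11·y_n + 3/11·y_{n+1}] ⇒ (1 − 3/11z)y_{n+1} = (1 + 8/11z)y_n
  ⇒ R(z) = (1 + 8/11z)/(1 − 3/11z).

Need |R(x)|<1, x<0.
x=-1.08: |R|=0.1657
R=−1: 1+8/11x = −1+3/11x ⇒ -5/11x=2 ⇒ x=2/(-5/11)=-4.4000
Confirm numerically:
  x=-4.226: |R|=0.96326 <1
  x=-3.836: |R|=0.87471 <1
  x=-3.208: |R|=0.71102 <1
  x=-2.878: |R|=0.61241 <1
  x=-4.703: |R|=1.06034 >1
  x=-4.525: |R|=1.02543 >1
Stable set (-4.4000, 0).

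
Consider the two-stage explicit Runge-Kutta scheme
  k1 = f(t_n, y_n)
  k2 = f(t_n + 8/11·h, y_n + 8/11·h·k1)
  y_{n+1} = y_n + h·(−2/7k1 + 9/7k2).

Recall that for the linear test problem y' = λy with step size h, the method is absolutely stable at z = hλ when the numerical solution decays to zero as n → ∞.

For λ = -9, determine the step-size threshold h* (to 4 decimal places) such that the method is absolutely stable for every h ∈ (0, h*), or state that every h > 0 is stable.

Test eqn y'=λy, z=hλ:
  k1=λy_n ⇒ h·k1=z·y_n;  k2=λ(1+8/11z)y_n ⇒ h·k2=z(1+8/11z)y_n
  y_{n+1}/y_n = 1 − 2/7z + 9/7z(1+8/11z) = 1 + z + 72/77z²
  so R(z) = 1 + z + 72/77z².

Solve |R(x)|<1 on ℝ⁻.
x=-1.6: |R|=1.7938
R=1: x+72/77x²=0 ⇒ x=−77/72=-1.0694; min R=1−1/(4·72/77)=0.7326>−1
Confirm numerically:
  x=-0.946: |R|=0.89080 <1
  x=-0.934: |R|=0.88171 <1
  x=-0.907: |R|=0.86223 <1
  x=-0.656: |R|=0.74639 <1
  x=-1.559: |R|=1.71366 >1
  x=-1.414: |R|=1.45557 >1
  x=-1.092: |R|=1.02303 >1
Interval (-1.0694, 0).

(-1.0694,0); λ=-9 ⇒ h* = (77/72)/9 = 0.1188.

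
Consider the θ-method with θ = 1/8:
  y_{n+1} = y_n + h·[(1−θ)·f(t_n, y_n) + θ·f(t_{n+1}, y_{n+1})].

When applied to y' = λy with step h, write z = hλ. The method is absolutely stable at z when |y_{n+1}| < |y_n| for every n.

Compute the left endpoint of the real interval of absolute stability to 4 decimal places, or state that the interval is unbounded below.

left endpoint -2.6667.

With y'=λy (z=hλ):
  y_{n+1} = y_n + z·[7/8·y_n + 1/8·y_{n+1}] ⇒ (1 − 1/8z)y_{n+1} = (1 + 7/8z)y_n
  ⇒ R(z) = (1 + 7/8z)/(1 − 1/8z).

Boundary: |R(x)|=1, x<0.
x=-1.48: |R|=0.2489
R=−1: 1+7/8x = −1+1/8x ⇒ -3/4x=2 ⇒ x=2/(-3/4)=-2.6667
Confirm numerically:
  x=-2.395: |R|=0.84319 <1
  x=-2.317: |R|=0.79665 <1
  x=-1.848: |R|=0.50122 <1
  x=-3.167: |R|=1.26883 >1
  x=-2.809: |R|=1.07901 >1
  x=-2.694: |R|=1.01534 >1
Interval (-2.6667, 0).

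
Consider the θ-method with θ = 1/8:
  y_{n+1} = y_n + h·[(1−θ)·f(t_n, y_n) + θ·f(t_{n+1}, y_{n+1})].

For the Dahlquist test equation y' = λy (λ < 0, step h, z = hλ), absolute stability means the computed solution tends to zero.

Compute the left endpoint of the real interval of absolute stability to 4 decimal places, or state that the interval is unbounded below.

z* = -2.6667.

On y'=λy, z=hλ:
  y_{n+1} = y_n + z·[7/8·y_n + 1/8·y_{n+1}] ⇒ (1 − 1/8z)y_{n+1} = (1 + 7/8z)y_n
  ⇒ R(z) = (1 + 7/8z)/(1 − 1/8z).

Boundary: |R(x)|=1, x<0.
x=-1.76: |R|=0.4426
R=−1: 1+7/8x = −1+1/8x ⇒ -3/4x=2 ⇒ x=2/(-3/4)=-2.6667
Confirm numerically:
  x=-2.348: |R|=0.81523 <1
  x=-2.300: |R|=0.78641 <1
  x=-1.410: |R|=0.19872 <1
  x=-3.175: |R|=1.27293 >1
  x=-3.096: |R|=1.23216 >1
  x=-3.007: |R|=1.18552 >1
Interval (-2.6667, 0).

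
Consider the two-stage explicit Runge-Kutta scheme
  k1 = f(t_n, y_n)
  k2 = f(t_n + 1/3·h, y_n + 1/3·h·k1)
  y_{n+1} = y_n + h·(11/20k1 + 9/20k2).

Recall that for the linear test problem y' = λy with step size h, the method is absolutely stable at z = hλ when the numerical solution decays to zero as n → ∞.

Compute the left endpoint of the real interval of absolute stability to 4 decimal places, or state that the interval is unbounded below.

Set f=λy, z=hλ:
  k1=λy_n ⇒ h·k1=z·y_n;  k2=λ(1+1/3z)y_n ⇒ h·k2=z(1+1/3z)y_n
  y_{n+1}/y_n = 1 + 11/20z + 9/20z(1+1/3z) = 1 + z + 3/20z²
  Hence R(z) = 1 + z + 3/20z².

Need |R(x)|<1, x<0.
x=-1.24: |R|=0.0094
R=1: x+3/20x²=0 ⇒ x=−20/3=-6.6667; min R=1−1/(4·3/20)=-0.6667>−1
Confirm numerically:
  x=-6.133: |R|=0.50905 <1
  x=-4.840: |R|=0.32616 <1
  x=-3.157: |R|=0.66200 <1
  x=-6.982: |R|=1.33025 >1
  x=-6.846: |R|=1.18416 >1
Stable set (-6.6667, 0).

z* = -6.6667.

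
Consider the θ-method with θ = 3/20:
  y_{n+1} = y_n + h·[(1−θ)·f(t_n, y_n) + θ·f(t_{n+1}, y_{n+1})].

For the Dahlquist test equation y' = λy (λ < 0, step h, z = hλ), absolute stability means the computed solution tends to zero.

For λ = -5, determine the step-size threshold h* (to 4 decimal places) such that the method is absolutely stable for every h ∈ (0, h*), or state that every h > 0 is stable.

Test eqn y'=λy, z=hλ:
  y_{n+1} = y_n + z·[17/20·y_n + 3/20·y_{n+1}] ⇒ (1 − 3/20z)y_{n+1} = (1 + 17/20z)y_n
  ⇒ R(z) = (1 + 17/20z)/(1 − 3/20z).

Need |R(x)|<1, x<0.
x=-1.24: |R|=0.0455
R=−1: 1+17/20x = −1+3/20x ⇒ -7/10x=2 ⇒ x=2/(-7/10)=-2.8571
Confirm numerically:
  x=-2.811: |R|=0.97728 <1
  x=-2.069: |R|=0.57897 <1
  x=-1.674: |R|=0.33802 <1
  x=-1.430: |R|=0.17744 <1
  x=-3.225: |R|=1.17355 >1
  x=-3.147: |R|=1.13783 >1
  x=-2.991: |R|=1.06468 >1
Stable set (-2.8571, 0).

(-2.8571,0); λ=-5 ⇒ h* = (20/7)/5 = 0.5714.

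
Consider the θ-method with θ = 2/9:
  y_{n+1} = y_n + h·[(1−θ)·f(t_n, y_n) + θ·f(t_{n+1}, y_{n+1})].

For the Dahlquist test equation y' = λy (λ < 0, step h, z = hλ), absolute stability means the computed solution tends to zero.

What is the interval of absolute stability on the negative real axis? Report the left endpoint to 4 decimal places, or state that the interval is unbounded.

z∈(-3.6000,0).

With y'=λy (z=hλ):
  y_{n+1} = y_n + z·[7/9·y_n + 2/9·y_{n+1}] ⇒ (1 − 2/9z)y_{n+1} = (1 + 7/9z)y_n
  so R(z) = (1 + 7/9z)/(1 − 2/9z).

Find x<0 with |R(x)|<1.
x=-0.43: |R|=0.6075
R=−1: 1+7/9x = −1+2/9x ⇒ -5/9x=2 ⇒ x=2/(-5/9)=-3.6000
Confirm numerically:
  x=-2.489: |R|=0.60259 <1
  x=-1.596: |R|=0.17815 <1
  x=-1.565: |R|=0.16117 <1
  x=-4.179: |R|=1.16678 >1
  x=-3.675: |R|=1.02294 >1
  x=-3.644: |R|=1.01351 >1
So |R|<1 on (-3.6000, 0).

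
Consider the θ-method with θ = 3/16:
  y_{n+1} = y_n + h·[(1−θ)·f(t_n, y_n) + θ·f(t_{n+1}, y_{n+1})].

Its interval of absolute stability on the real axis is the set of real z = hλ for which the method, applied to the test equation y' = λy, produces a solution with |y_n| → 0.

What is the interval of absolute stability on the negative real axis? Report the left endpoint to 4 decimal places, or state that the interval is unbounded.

Test eqn y'=λy, z=hλ:
  y_{n+1} = y_n + z·[13/16·y_n + 3/16·y_{n+1}] ⇒ (1 − 3/16z)y_{n+1} = (1 + 13/16z)y_n
  Hence R(z) = (1 + 13/16z)/(1 − 3/16z).

Solve |R(x)|<1 on ℝ⁻.
x=-0.57: |R|=0.4850
R=−1: 1+13/16x = −1+3/16x ⇒ -5/8x=2 ⇒ x=2/(-5/8)=-3.2000
Confirm numerically:
  x=-2.870: |R|=0.86591 <1
  x=-2.461: |R|=0.68396 <1
  x=-2.338: |R|=0.62545 <1
  x=-1.487: |R|=0.16280 <1
  x=-3.607: |R|=1.15175 >1
  x=-3.452: |R|=1.09561 >1
Stable set (-3.2000, 0).

z∈(-3.2000,0).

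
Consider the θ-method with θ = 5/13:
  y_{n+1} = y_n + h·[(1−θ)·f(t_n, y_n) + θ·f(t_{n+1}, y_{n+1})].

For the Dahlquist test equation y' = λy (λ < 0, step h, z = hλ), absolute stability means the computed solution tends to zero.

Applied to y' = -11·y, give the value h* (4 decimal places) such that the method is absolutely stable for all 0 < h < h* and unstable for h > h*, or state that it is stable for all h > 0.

(-8.6667,0); λ=-11 ⇒ h* = (26/3)/11 = 0.7879.

Test eqn y'=λy, z=hλ:
  y_{n+1} = y_n + z·[8/13·y_n + 5/13·y_{n+1}] ⇒ (1 − 5/13z)y_{n+1} = (1 + 8/13z)y_n
  so R(z) = (1 + 8/13z)/(1 − 5/13z).

Solve |R(x)|<1 on ℝ⁻.
x=-0.57: |R|=0.5325
R=−1: 1+8/13x = −1+5/13x ⇒ -3/13x=2 ⇒ x=2/(-3/13)=-8.6667
Confirm numerically:
  x=-7.792: |R|=0.94950 <1
  x=-7.579: |R|=0.93589 <1
  x=-6.298: |R|=0.84028 <1
  x=-9.003: |R|=1.01739 >1
  x=-8.831: |R|=1.00863 >1
Interval (-8.6667, 0).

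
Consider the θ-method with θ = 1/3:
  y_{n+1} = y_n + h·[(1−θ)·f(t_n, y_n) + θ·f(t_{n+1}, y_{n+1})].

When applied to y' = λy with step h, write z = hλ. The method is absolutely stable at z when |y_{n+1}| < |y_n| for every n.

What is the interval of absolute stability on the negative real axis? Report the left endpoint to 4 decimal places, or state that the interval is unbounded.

z∈(-6.0000,0).

With y'=λy (z=hλ):
  y_{n+1} = y_n + z·[2/3·y_n + 1/3·y_{n+1}] ⇒ (1 − 1/3z)y_{n+1} = (1 + 2/3z)y_n
  so R(z) = (1 + 2/3z)/(1 − 1/3z).

Need |R(x)|<1, x<0.
x=-0.97: |R|=0.2670
R=−1: 1+2/3x = −1+1/3x ⇒ -1/3x=2 ⇒ x=2/(-1/3)=-6.0000
Confirm numerically:
  x=-5.616: |R|=0.95543 <1
  x=-5.060: |R|=0.88337 <1
  x=-4.586: |R|=0.81360 <1
  x=-2.782: |R|=0.44345 <1
  x=-6.505: |R|=1.05313 >1
  x=-6.382: |R|=1.04072 >1
Interval (-6.0000, 0).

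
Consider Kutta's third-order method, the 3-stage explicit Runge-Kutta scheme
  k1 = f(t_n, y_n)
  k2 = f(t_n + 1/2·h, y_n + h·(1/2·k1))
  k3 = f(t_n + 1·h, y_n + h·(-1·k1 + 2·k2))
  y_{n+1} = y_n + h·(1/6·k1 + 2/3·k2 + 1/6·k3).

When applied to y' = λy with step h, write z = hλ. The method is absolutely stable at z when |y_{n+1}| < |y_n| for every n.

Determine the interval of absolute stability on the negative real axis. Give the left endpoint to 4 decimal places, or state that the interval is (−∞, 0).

With y'=λy (z=hλ):
  order 3, 3-stage ⇒ R(z)=1+z+z^2/2+z^3/6
  (e.g. R(-0.31)=0.73308, |R|=0.73308)

Need |R(x)|<1, x<0.
x=-0.31: |R|=0.7331
|R(-2.31)|=0.6963 |R(-1.78)|=0.1358 |R(-0.75)|=0.4609
Bisect:
  x_lo=-3.3864 |R|=3.1248  x_hi=-0.2766 |R|=0.7581
  mid=-1.83147 |R|=0.17821 →hi
  mid=-2.60892 |R|=1.16527 →lo
  mid=-2.22020 |R|=0.57955 →hi
  mid=-2.41456 |R|=0.84569 →hi
  mid=-2.51174 |R|=0.99835 →hi
  mid=-2.56033 |R|=1.07997 →lo
  mid=-2.53603 |R|=1.03870 →lo
  mid=-2.52389 |R|=1.01841 →lo
  mid=-2.51781 |R|=1.00835 →lo
  ...
  [-2.51288,-2.51269] ⇒ x*=-2.5127
So |R|<1 on (-2.5127, 0).

(-2.5127, 0).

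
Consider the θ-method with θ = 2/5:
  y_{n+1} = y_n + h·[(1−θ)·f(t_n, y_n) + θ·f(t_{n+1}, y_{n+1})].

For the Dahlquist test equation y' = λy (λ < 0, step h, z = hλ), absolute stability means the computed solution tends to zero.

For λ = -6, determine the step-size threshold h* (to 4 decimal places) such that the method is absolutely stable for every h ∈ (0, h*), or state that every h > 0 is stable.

With y'=λy (z=hλ):
  y_{n+1} = y_n + z·[3/5·y_n + 2/5·y_{n+1}] ⇒ (1 − 2/5z)y_{n+1} = (1 + 3/5z)y_n
  R(z) = (1 + 3/5z)/(1 − 2/5z).

Need |R(x)|<1, x<0.
x=-1.75: |R|=0.0294
R=−1: 1+3/5x = −1+2/5x ⇒ -1/5x=2 ⇒ x=2/(-1/5)=-10.0000
Confirm numerically:
  x=-7.766: |R|=0.89119 <1
  x=-6.813: |R|=0.82890 <1
  x=-5.347: |R|=0.70352 <1
  x=-4.144: |R|=0.55930 <1
  x=-10.569: |R|=1.02177 >1
  x=-10.282: |R|=1.01103 >1
  x=-10.214: |R|=1.00842 >1
Interval (-10.0000, 0).

(-10.0000,0); λ=-6 ⇒ h* = (10)/6 = 1.6667.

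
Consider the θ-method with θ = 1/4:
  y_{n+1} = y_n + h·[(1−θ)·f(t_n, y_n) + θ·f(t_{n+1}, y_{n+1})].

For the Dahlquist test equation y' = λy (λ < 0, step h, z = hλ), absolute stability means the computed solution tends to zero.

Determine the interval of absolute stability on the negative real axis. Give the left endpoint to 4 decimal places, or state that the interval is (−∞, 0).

(-4.0000, 0).

Set f=λy, z=hλ:
  y_{n+1} = y_n + z·[3/4·y_n + 1/4·y_{n+1}] ⇒ (1 − 1/4z)y_{n+1} = (1 + 3/4z)y_n
  Hence R(z) = (1 + 3/4z)/(1 − 1/4z).

Find x<0 with |R(x)|<1.
x=-1.47: |R|=0.0750
R=−1: 1+3/4x = −1+1/4x ⇒ -1/2x=2 ⇒ x=2/(-1/2)=-4.0000
Confirm numerically:
  x=-3.191: |R|=0.77500 <1
  x=-2.795: |R|=0.64533 <1
  x=-2.400: |R|=0.50000 <1
  x=-2.078: |R|=0.36756 <1
  x=-4.536: |R|=1.12559 >1
  x=-4.326: |R|=1.07831 >1
  x=-4.136: |R|=1.03343 >1
Stable set (-4.0000, 0).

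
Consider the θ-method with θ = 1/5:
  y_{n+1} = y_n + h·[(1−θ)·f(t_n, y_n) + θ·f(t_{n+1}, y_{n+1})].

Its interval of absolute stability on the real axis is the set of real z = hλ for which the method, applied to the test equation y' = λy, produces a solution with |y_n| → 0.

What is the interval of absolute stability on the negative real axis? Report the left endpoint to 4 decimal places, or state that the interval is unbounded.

(-3.3333, 0).

With y'=λy (z=hλ):
  y_{n+1} = y_n + z·[4/5·y_n + 1/5·y_{n+1}] ⇒ (1 − 1/5z)y_{n+1} = (1 + 4/5z)y_n
  ⇒ R(z) = (1 + 4/5z)/(1 − 1/5z).

Need |R(x)|<1, x<0.
x=-0.7: |R|=0.3860
R=−1: 1+4/5x = −1+1/5x ⇒ -3/5x=2 ⇒ x=2/(-3/5)=-3.3333
Confirm numerically:
  x=-1.817: |R|=0.33270 <1
  x=-1.547: |R|=0.18146 <1
  x=-1.373: |R|=0.07720 <1
  x=-3.786: |R|=1.15456 >1
  x=-3.608: |R|=1.09572 >1
  x=-3.361: |R|=1.00993 >1
Stable set (-3.3333, 0).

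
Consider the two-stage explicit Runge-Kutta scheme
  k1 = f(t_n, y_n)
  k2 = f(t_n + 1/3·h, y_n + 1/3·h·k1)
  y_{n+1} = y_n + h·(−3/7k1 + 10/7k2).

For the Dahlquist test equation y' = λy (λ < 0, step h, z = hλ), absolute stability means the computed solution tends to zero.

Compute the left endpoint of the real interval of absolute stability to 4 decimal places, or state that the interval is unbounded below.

On y'=λy, z=hλ:
  k1=λy_n ⇒ h·k1=z·y_n;  k2=λ(1+1/3z)y_n ⇒ h·k2=z(1+1/3z)y_n
  y_{n+1}/y_n = 1 − 3/7z + 10/7z(1+1/3z) = 1 + z + 10/21z²
  Hence R(z) = 1 + z + 10/21z².

Need |R(x)|<1, x<0.
x=-1.05: |R|=0.4750
R=1: x+10/21x²=0 ⇒ x=−21/10=-2.1000; min R=1−1/(4·10/21)=0.4750>−1
Confirm numerically:
  x=-1.697: |R|=0.67434 <1
  x=-1.300: |R|=0.50476 <1
  x=-1.070: |R|=0.47519 <1
  x=-1.057: |R|=0.47502 <1
  x=-2.655: |R|=1.70168 >1
  x=-2.429: |R|=1.38054 >1
So |R|<1 on (-2.1000, 0).

left endpoint -2.1000.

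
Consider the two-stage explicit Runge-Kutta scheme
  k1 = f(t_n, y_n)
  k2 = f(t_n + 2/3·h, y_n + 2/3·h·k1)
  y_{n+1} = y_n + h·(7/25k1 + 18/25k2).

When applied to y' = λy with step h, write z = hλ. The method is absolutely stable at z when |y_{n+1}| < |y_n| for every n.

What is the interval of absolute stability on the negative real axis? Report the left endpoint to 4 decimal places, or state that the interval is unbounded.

Set f=λy, z=hλ:
  k1=λy_n ⇒ h·k1=z·y_n;  k2=λ(1+2/3z)y_n ⇒ h·k2=z(1+2/3z)y_n
  y_{n+1}/y_n = 1 + 7/25z + 18/25z(1+2/3z) = 1 + z + 12/25z²
  Hence R(z) = 1 + z + 12/25z².

Solve |R(x)|<1 on ℝ⁻.
x=-0.98: |R|=0.4810
R=1: x+12/25x²=0 ⇒ x=−25/12=-2.0833; min R=1−1/(4·12/25)=0.4792>−1
Confirm numerically:
  x=-1.832: |R|=0.77899 <1
  x=-1.584: |R|=0.62035 <1
  x=-1.300: |R|=0.51120 <1
  x=-0.858: |R|=0.49536 <1
  x=-2.649: |R|=1.71926 >1
  x=-2.410: |R|=1.37789 >1
Stable set (-2.0833, 0).

z∈(-2.0833,0).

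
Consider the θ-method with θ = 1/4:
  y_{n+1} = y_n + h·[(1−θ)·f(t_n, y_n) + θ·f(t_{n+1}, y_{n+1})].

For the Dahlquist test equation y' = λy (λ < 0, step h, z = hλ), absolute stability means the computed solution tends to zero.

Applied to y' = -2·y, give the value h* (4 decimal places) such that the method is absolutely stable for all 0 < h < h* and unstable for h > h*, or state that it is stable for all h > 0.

(-4.0000,0); λ=-2 ⇒ h* = (4)/2 = 2.0000.

On y'=λy, z=hλ:
  y_{n+1} = y_n + z·[3/4·y_n + 1/4·y_{n+1}] ⇒ (1 − 1/4z)y_{n+1} = (1 + 3/4z)y_n
  ⇒ R(z) = (1 + 3/4z)/(1 − 1/4z).

Need |R(x)|<1, x<0.
x=-1.41: |R|=0.0425
R=−1: 1+3/4x = −1+1/4x ⇒ -1/2x=2 ⇒ x=2/(-1/2)=-4.0000
Confirm numerically:
  x=-2.763: |R|=0.63419 <1
  x=-2.044: |R|=0.35275 <1
  x=-2.037: |R|=0.34968 <1
  x=-4.520: |R|=1.12207 >1
  x=-4.290: |R|=1.06996 >1
  x=-4.188: |R|=1.04592 >1
Stable set (-4.0000, 0).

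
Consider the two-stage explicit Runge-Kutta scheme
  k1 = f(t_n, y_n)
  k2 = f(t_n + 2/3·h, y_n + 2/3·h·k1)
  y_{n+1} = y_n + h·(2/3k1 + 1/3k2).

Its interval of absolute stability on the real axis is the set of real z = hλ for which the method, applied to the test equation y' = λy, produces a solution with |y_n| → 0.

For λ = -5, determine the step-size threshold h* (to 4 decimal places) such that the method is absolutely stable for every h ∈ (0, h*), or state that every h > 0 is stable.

(-4.5000,0); λ=-5 ⇒ h* = (9/2)/5 = 0.9000.

With y'=λy (z=hλ):
  k1=λy_n ⇒ h·k1=z·y_n;  k2=λ(1+2/3z)y_n ⇒ h·k2=z(1+2/3z)y_n
  y_{n+1}/y_n = 1 + 2/3z + 1/3z(1+2/3z) = 1 + z + 2/9z²
  ⇒ R(z) = 1 + z + 2/9z².

Boundary: |R(x)|=1, x<0.
x=-1.04: |R|=0.2004
R=1: x+2/9x²=0 ⇒ x=−9/2=-4.5000; min R=1−1/(4·2/9)=-0.1250>−1
Confirm numerically:
  x=-4.478: |R|=0.97811 <1
  x=-3.974: |R|=0.53548 <1
  x=-2.666: |R|=0.08654 <1
  x=-2.092: |R|=0.11945 <1
  x=-4.749: |R|=1.26278 >1
  x=-4.657: |R|=1.16248 >1
Interval (-4.5000, 0).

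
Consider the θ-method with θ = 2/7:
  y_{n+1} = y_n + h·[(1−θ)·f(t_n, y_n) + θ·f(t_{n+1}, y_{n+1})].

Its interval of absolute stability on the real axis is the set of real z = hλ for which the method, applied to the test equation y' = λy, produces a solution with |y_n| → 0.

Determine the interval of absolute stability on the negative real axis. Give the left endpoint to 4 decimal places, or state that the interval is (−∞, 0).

With y'=λy (z=hλ):
  y_{n+1} = y_n + z·[5/7·y_n + 2/7·y_{n+1}] ⇒ (1 − 2/7z)y_{n+1} = (1 + 5/7z)y_n
  Hence R(z) = (1 + 5/7z)/(1 − 2/7z).

Find x<0 with |R(x)|<1.
x=-0.83: |R|=0.3291
R=−1: 1+5/7x = −1+2/7x ⇒ -3/7x=2 ⇒ x=2/(-3/7)=-4.6667
Confirm numerically:
  x=-4.539: |R|=0.97618 <1
  x=-3.694: |R|=0.79719 <1
  x=-2.039: |R|=0.28841 <1
  x=-4.866: |R|=1.03574 >1
  x=-4.859: |R|=1.03451 >1
  x=-4.718: |R|=1.00937 >1
So |R|<1 on (-4.6667, 0).

z∈(-4.6667,0).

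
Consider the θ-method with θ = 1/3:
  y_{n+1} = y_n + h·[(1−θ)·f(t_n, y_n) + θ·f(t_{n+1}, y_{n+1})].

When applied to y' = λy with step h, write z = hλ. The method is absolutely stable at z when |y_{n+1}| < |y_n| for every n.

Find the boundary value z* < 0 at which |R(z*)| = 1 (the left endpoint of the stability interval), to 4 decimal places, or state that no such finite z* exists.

Set f=λy, z=hλ:
  y_{n+1} = y_n + z·[2/3·y_n + 1/3·y_{n+1}] ⇒ (1 − 1/3z)y_{n+1} = (1 + 2/3z)y_n
  ⇒ R(z) = (1 + 2/3z)/(1 − 1/3z).

Need |R(x)|<1, x<0.
x=-1.34: |R|=0.0737
R=−1: 1+2/3x = −1+1/3x ⇒ -1/3x=2 ⇒ x=2/(-1/3)=-6.0000
Confirm numerically:
  x=-5.107: |R|=0.88985 <1
  x=-3.558: |R|=0.62763 <1
  x=-3.142: |R|=0.53468 <1
  x=-2.426: |R|=0.34132 <1
  x=-6.533: |R|=1.05591 >1
  x=-6.329: |R|=1.03527 >1
  x=-6.282: |R|=1.03038 >1
So |R|<1 on (-6.0000, 0).

left endpoint -6.0000.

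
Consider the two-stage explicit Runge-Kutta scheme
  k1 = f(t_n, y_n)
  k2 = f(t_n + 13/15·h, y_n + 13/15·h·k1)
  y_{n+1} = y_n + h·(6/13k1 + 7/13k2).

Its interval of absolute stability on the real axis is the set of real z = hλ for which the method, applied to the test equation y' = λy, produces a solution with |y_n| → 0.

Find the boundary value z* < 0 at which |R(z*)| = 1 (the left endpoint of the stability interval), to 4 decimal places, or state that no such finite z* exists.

left endpoint -2.1429.

With y'=λy (z=hλ):
  k1=λy_n ⇒ h·k1=z·y_n;  k2=λ(1+13/15z)y_n ⇒ h·k2=z(1+13/15z)y_n
  y_{n+1}/y_n = 1 + 6/13z + 7/13z(1+13/15z) = 1 + z + 7/15z²
  ⇒ R(z) = 1 + z + 7/15z².

Solve |R(x)|<1 on ℝ⁻.
x=-1.09: |R|=0.4644
R=1: x+7/15x²=0 ⇒ x=−15/7=-2.1429; min R=1−1/(4·7/15)=0.4643>−1
Confirm numerically:
  x=-2.010: |R|=0.87538 <1
  x=-2.009: |R|=0.87450 <1
  x=-1.373: |R|=0.50673 <1
  x=-2.678: |R|=1.66879 >1
  x=-2.664: |R|=1.64788 >1
Stable set (-2.1429, 0).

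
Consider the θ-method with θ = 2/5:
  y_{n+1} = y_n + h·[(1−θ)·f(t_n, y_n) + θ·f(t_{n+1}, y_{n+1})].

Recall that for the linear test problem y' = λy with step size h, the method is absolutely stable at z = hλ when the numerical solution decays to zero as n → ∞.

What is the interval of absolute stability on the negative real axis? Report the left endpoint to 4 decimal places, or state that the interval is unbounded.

z∈(-10.0000,0).

On y'=λy, z=hλ:
  y_{n+1} = y_n + z·[3/5·y_n + 2/5·y_{n+1}] ⇒ (1 − 2/5z)y_{n+1} = (1 + 3/5z)y_n
  so R(z) = (1 + 3/5z)/(1 − 2/5z).

Solve |R(x)|<1 on ℝ⁻.
x=-1.44: |R|=0.0863
R=−1: 1+3/5x = −1+2/5x ⇒ -1/5x=2 ⇒ x=2/(-1/5)=-10.0000
Confirm numerically:
  x=-9.108: |R|=0.96158 <1
  x=-5.797: |R|=0.74672 <1
  x=-5.769: |R|=0.74416 <1
  x=-10.324: |R|=1.01263 >1
  x=-10.081: |R|=1.00322 >1
Stable set (-10.0000, 0).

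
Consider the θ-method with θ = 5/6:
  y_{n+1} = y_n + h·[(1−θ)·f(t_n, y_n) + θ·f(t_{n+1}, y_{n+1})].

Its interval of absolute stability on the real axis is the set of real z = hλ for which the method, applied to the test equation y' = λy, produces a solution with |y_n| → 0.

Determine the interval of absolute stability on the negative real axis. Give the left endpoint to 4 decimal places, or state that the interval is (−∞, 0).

(−∞, 0) — no finite endpoint.

Test eqn y'=λy, z=hλ:
  y_{n+1} = y_n + z·[1/6·y_n + 5/6·y_{n+1}] ⇒ (1 − 5/6z)y_{n+1} = (1 + 1/6z)y_n
  Hence R(z) = (1 + 1/6z)/(1 − 5/6z).

Find x<0 with |R(x)|<1.
x=-1.31: |R|=0.3737
x=-2: |R|=0.2500
x=-10: |R|=0.0714
x=-100: |R|=0.1858
θ=5/6≥1/2 ⇒ |1+1/6x|<|1−5/6x| ∀x<0 ⇒ unbounded interval.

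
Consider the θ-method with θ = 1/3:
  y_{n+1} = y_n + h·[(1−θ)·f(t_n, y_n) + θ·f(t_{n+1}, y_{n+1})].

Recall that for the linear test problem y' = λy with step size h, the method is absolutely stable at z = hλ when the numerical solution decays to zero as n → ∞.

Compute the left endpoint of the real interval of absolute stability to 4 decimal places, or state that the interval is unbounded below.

Set f=λy, z=hλ:
  y_{n+1} = y_n + z·[2/3·y_n + 1/3·y_{n+1}] ⇒ (1 − 1/3z)y_{n+1} = (1 + 2/3z)y_n
  Hence R(z) = (1 + 2/3z)/(1 − 1/3z).

Find x<0 with |R(x)|<1.
x=-0.53: |R|=0.5496
R=−1: 1+2/3x = −1+1/3x ⇒ -1/3x=2 ⇒ x=2/(-1/3)=-6.0000
Confirm numerically:
  x=-4.979: |R|=0.87204 <1
  x=-4.662: |R|=0.82537 <1
  x=-4.484: |R|=0.79743 <1
  x=-6.587: |R|=1.06123 >1
  x=-6.430: |R|=1.04560 >1
  x=-6.129: |R|=1.01413 >1
So |R|<1 on (-6.0000, 0).

left endpoint -6.0000.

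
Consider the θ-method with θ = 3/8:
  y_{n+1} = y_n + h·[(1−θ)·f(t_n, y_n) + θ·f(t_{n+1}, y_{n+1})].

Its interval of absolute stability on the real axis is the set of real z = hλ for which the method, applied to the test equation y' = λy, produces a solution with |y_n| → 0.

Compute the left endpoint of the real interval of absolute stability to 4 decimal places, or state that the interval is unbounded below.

Set f=λy, z=hλ:
  y_{n+1} = y_n + z·[5/8·y_n + 3/8·y_{n+1}] ⇒ (1 − 3/8z)y_{n+1} = (1 + 5/8z)y_n
  so R(z) = (1 + 5/8z)/(1 − 3/8z).

Find x<0 with |R(x)|<1.
x=-1.12: |R|=0.2113
R=−1: 1+5/8x = −1+3/8x ⇒ -1/4x=2 ⇒ x=2/(-1/4)=-8.0000
Confirm numerically:
  x=-7.946: |R|=0.99661 <1
  x=-5.683: |R|=0.81500 <1
  x=-4.133: |R|=0.62086 <1
  x=-8.401: |R|=1.02415 >1
  x=-8.197: |R|=1.01209 >1
Interval (-8.0000, 0).

z* = -8.0000.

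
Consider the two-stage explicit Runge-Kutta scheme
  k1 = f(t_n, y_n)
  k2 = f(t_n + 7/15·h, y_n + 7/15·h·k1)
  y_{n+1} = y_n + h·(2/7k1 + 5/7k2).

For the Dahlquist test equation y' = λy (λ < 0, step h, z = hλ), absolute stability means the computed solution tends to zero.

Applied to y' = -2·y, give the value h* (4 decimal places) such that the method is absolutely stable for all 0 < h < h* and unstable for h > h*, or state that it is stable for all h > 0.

With y'=λy (z=hλ):
  k1=λy_n ⇒ h·k1=z·y_n;  k2=λ(1+7/15z)y_n ⇒ h·k2=z(1+7/15z)y_n
  y_{n+1}/y_n = 1 + 2/7z + 5/7z(1+7/15z) = 1 + z + 1/3z²
  ⇒ R(z) = 1 + z + 1/3z².

Solve |R(x)|<1 on ℝ⁻.
x=-0.91: |R|=0.3660
R=1: x+1/3x²=0 ⇒ x=−3=-3.0000; min R=1−1/(4·1/3)=0.2500>−1
Confirm numerically:
  x=-2.746: |R|=0.76751 <1
  x=-1.603: |R|=0.25354 <1
  x=-1.530: |R|=0.25030 <1
  x=-1.456: |R|=0.25065 <1
  x=-3.438: |R|=1.50195 >1
  x=-3.223: |R|=1.23958 >1
  x=-3.088: |R|=1.09058 >1
So |R|<1 on (-3.0000, 0).

(-3.0000,0); λ=-2 ⇒ h* = (3)/2 = 1.5000.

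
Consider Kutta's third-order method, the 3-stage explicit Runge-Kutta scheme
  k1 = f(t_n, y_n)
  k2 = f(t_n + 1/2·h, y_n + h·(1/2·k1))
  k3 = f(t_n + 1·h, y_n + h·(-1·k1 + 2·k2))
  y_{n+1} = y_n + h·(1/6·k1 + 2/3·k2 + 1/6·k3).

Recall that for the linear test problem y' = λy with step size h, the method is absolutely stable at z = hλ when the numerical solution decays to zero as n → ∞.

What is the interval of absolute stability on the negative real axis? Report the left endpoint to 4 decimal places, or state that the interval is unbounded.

(-2.5127, 0).

With y'=λy (z=hλ):
  order 3, 3-stage ⇒ R(z)=1+z+z^2/2+z^3/6
  (e.g. R(-0.35)=0.70410, |R|=0.70410)

Need |R(x)|<1, x<0.
x=-0.35: |R|=0.7041
|R(-2.41)|=0.8389 |R(-2.3)|=0.6828 |R(-1.51)|=0.0562
Bisect:
  x_lo=-2.9311 |R|=1.8324  x_hi=-0.2260 |R|=0.7976
  mid=-1.57855 |R|=0.01178 →hi
  mid=-2.25481 |R|=0.62336 →hi
  mid=-2.59294 |R|=1.13680 →lo
  mid=-2.42387 |R|=0.85973 →hi
  mid=-2.50841 |R|=0.99288 →hi
  mid=-2.55067 |R|=1.06345 →lo
  mid=-2.52954 |R|=1.02783 →lo
  ...
  [-2.51286,-2.51270] ⇒ x*=-2.5127
Interval (-2.5127, 0).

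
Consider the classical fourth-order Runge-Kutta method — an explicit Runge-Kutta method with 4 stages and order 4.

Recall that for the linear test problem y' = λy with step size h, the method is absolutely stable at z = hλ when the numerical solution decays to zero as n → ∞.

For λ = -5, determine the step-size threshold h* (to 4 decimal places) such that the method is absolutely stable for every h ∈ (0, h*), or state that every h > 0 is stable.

On y'=λy, z=hλ:
  order 4, 4-stage ⇒ R(z)=1+z+z^2/2+z^3/6+z^4/24
  (e.g. R(-0.5)=0.60677, |R|=0.60677)

Need |R(x)|<1, x<0.
x=-0.5: |R|=0.6068
|R(-3.04)|=1.4570 |R(-2.93)|=1.2410 |R(-0.55)|=0.5773
Bisect:
  x_lo=-3.6176 |R|=3.1715  x_hi=-0.2202 |R|=0.8024
  mid=-1.91889 |R|=0.30950 →hi
  mid=-2.76823 |R|=0.97458 →hi
  mid=-3.19290 |R|=1.80978 →lo
  mid=-2.98057 |R|=1.33661 →lo
  mid=-2.87440 |R|=1.14287 →lo
  mid=-2.82132 |R|=1.05569 →lo
  mid=-2.79478 |R|=1.01439 →lo
  ...
  [-2.78545,-2.78524] ⇒ x*=-2.7853
So |R|<1 on (-2.7853, 0).

(-2.7853,0); λ=-5 ⇒ h* = 0.5571.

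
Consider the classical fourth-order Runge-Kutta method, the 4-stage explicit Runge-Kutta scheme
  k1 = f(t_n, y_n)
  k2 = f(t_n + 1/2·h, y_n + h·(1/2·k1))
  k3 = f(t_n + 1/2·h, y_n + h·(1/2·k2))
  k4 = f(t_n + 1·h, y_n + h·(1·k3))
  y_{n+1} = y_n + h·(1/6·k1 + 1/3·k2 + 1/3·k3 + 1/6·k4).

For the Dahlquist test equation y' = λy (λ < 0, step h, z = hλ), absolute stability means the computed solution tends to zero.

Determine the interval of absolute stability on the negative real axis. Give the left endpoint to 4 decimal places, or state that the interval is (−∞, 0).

(-2.7853, 0).

Test eqn y'=λy, z=hλ:
  order 4, 4-stage ⇒ R(z)=1+z+z^2/2+z^3/6+z^4/24
  (e.g. R(-1.41)=0.28154, |R|=0.28154)

Boundary: |R(x)|=1, x<0.
x=-1.41: |R|=0.2815
|R(-2.87)|=1.1354 |R(-2.82)|=1.0536 |R(-0.63)|=0.5333
Bisect:
  x_lo=-3.6642 |R|=3.3606  x_hi=-0.2906 |R|=0.7478
  mid=-1.97739 |R|=0.32605 →hi
  mid=-2.82079 |R|=1.05485 →lo
  mid=-2.39909 |R|=0.55765 →hi
  mid=-2.60994 |R|=0.76625 →hi
  mid=-2.71537 |R|=0.89959 →hi
  mid=-2.76808 |R|=0.97435 →hi
  mid=-2.79444 |R|=1.01387 →lo
  mid=-2.78126 |R|=0.99393 →hi
  ...
  [-2.78538,-2.78517] ⇒ x*=-2.7853
Stable set (-2.7853, 0).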